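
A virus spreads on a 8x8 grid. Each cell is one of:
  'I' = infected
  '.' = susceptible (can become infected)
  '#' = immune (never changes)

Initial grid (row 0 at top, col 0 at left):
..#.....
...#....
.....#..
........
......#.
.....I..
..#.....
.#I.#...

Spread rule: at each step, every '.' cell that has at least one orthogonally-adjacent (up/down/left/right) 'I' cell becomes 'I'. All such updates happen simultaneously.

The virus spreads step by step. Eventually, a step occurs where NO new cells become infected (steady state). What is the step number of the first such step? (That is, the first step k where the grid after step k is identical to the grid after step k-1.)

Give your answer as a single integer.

Step 0 (initial): 2 infected
Step 1: +5 new -> 7 infected
Step 2: +8 new -> 15 infected
Step 3: +7 new -> 22 infected
Step 4: +7 new -> 29 infected
Step 5: +8 new -> 37 infected
Step 6: +8 new -> 45 infected
Step 7: +7 new -> 52 infected
Step 8: +2 new -> 54 infected
Step 9: +2 new -> 56 infected
Step 10: +1 new -> 57 infected
Step 11: +0 new -> 57 infected

Answer: 11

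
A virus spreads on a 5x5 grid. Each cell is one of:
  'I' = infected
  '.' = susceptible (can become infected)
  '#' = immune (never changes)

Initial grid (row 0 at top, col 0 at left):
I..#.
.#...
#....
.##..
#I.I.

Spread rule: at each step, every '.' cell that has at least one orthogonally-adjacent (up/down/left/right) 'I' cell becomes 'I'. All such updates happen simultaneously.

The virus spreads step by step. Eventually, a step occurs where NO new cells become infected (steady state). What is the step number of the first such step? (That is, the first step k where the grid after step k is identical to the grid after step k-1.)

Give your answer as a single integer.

Step 0 (initial): 3 infected
Step 1: +5 new -> 8 infected
Step 2: +3 new -> 11 infected
Step 3: +4 new -> 15 infected
Step 4: +2 new -> 17 infected
Step 5: +1 new -> 18 infected
Step 6: +0 new -> 18 infected

Answer: 6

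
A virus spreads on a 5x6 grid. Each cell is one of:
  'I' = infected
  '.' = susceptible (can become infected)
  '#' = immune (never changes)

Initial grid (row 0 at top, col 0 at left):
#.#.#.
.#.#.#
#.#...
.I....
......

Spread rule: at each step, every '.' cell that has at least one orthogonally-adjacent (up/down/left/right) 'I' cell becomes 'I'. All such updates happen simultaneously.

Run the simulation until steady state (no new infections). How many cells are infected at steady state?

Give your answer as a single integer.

Step 0 (initial): 1 infected
Step 1: +4 new -> 5 infected
Step 2: +3 new -> 8 infected
Step 3: +3 new -> 11 infected
Step 4: +3 new -> 14 infected
Step 5: +3 new -> 17 infected
Step 6: +0 new -> 17 infected

Answer: 17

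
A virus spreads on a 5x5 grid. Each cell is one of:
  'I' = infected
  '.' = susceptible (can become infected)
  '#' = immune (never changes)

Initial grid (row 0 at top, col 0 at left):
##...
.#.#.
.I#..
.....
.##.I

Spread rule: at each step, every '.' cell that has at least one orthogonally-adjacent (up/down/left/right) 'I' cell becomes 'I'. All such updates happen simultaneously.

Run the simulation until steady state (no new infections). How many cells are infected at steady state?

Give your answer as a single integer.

Step 0 (initial): 2 infected
Step 1: +4 new -> 6 infected
Step 2: +5 new -> 11 infected
Step 3: +3 new -> 14 infected
Step 4: +1 new -> 15 infected
Step 5: +1 new -> 16 infected
Step 6: +1 new -> 17 infected
Step 7: +1 new -> 18 infected
Step 8: +0 new -> 18 infected

Answer: 18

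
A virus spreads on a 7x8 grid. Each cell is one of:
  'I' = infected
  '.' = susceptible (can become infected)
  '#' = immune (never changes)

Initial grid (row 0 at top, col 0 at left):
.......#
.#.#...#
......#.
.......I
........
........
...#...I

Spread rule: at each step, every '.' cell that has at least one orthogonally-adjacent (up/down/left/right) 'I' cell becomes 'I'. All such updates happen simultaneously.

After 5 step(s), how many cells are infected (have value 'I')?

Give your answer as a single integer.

Step 0 (initial): 2 infected
Step 1: +5 new -> 7 infected
Step 2: +4 new -> 11 infected
Step 3: +5 new -> 16 infected
Step 4: +5 new -> 21 infected
Step 5: +7 new -> 28 infected

Answer: 28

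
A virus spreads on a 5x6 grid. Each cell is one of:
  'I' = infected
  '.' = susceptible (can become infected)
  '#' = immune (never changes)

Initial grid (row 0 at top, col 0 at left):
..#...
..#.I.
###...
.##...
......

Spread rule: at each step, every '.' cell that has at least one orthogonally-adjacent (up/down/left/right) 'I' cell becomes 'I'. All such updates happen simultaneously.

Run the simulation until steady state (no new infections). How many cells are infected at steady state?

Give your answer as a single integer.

Step 0 (initial): 1 infected
Step 1: +4 new -> 5 infected
Step 2: +5 new -> 10 infected
Step 3: +3 new -> 13 infected
Step 4: +2 new -> 15 infected
Step 5: +1 new -> 16 infected
Step 6: +1 new -> 17 infected
Step 7: +1 new -> 18 infected
Step 8: +1 new -> 19 infected
Step 9: +0 new -> 19 infected

Answer: 19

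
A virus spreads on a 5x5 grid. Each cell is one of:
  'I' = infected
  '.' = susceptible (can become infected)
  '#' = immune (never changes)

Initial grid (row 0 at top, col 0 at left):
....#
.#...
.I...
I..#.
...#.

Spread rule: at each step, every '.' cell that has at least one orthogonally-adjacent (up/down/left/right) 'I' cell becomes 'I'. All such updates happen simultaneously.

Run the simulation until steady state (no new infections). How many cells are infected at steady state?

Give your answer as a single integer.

Answer: 21

Derivation:
Step 0 (initial): 2 infected
Step 1: +4 new -> 6 infected
Step 2: +5 new -> 11 infected
Step 3: +5 new -> 16 infected
Step 4: +4 new -> 20 infected
Step 5: +1 new -> 21 infected
Step 6: +0 new -> 21 infected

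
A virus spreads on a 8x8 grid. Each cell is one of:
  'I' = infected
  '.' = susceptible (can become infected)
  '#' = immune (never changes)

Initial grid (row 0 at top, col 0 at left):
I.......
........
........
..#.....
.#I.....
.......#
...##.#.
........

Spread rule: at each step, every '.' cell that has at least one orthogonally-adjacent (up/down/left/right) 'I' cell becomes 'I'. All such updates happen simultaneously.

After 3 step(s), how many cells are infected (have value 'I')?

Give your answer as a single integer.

Step 0 (initial): 2 infected
Step 1: +4 new -> 6 infected
Step 2: +8 new -> 14 infected
Step 3: +11 new -> 25 infected

Answer: 25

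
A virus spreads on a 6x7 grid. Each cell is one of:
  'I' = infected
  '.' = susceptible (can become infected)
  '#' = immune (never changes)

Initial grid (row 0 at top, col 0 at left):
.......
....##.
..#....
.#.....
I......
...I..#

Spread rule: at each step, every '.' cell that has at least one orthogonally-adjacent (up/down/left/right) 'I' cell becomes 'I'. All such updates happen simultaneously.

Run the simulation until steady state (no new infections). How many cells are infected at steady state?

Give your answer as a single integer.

Step 0 (initial): 2 infected
Step 1: +6 new -> 8 infected
Step 2: +6 new -> 14 infected
Step 3: +6 new -> 20 infected
Step 4: +6 new -> 26 infected
Step 5: +5 new -> 31 infected
Step 6: +3 new -> 34 infected
Step 7: +2 new -> 36 infected
Step 8: +1 new -> 37 infected
Step 9: +0 new -> 37 infected

Answer: 37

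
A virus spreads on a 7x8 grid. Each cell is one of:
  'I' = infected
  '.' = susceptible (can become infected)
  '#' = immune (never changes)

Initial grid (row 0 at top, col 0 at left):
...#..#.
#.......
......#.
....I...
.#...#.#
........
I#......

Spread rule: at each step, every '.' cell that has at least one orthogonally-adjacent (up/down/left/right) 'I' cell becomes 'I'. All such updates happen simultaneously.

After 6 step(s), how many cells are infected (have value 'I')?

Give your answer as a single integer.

Answer: 47

Derivation:
Step 0 (initial): 2 infected
Step 1: +5 new -> 7 infected
Step 2: +9 new -> 16 infected
Step 3: +13 new -> 29 infected
Step 4: +10 new -> 39 infected
Step 5: +5 new -> 44 infected
Step 6: +3 new -> 47 infected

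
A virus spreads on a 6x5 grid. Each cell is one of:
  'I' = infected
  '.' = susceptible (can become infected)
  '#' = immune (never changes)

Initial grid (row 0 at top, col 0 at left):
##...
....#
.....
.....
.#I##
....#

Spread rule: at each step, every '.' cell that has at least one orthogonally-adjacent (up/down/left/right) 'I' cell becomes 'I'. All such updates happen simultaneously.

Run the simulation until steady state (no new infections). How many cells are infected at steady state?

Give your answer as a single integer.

Answer: 23

Derivation:
Step 0 (initial): 1 infected
Step 1: +2 new -> 3 infected
Step 2: +5 new -> 8 infected
Step 3: +6 new -> 14 infected
Step 4: +6 new -> 20 infected
Step 5: +2 new -> 22 infected
Step 6: +1 new -> 23 infected
Step 7: +0 new -> 23 infected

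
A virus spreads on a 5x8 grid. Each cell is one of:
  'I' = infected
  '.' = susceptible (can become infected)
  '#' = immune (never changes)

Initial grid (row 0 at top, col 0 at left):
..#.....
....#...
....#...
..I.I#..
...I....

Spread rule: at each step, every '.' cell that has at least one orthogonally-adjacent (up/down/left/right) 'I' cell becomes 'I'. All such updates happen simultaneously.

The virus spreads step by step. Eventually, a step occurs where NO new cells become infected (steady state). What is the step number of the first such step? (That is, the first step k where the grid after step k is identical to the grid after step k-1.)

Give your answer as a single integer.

Step 0 (initial): 3 infected
Step 1: +5 new -> 8 infected
Step 2: +6 new -> 14 infected
Step 3: +5 new -> 19 infected
Step 4: +5 new -> 24 infected
Step 5: +4 new -> 28 infected
Step 6: +4 new -> 32 infected
Step 7: +3 new -> 35 infected
Step 8: +1 new -> 36 infected
Step 9: +0 new -> 36 infected

Answer: 9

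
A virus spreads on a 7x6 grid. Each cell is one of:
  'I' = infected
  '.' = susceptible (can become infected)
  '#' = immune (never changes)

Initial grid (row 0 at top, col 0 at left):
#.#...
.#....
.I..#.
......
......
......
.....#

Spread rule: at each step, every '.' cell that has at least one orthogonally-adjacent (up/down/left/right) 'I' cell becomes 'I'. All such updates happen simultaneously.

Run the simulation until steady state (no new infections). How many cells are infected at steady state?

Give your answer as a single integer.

Answer: 36

Derivation:
Step 0 (initial): 1 infected
Step 1: +3 new -> 4 infected
Step 2: +6 new -> 10 infected
Step 3: +5 new -> 15 infected
Step 4: +7 new -> 22 infected
Step 5: +7 new -> 29 infected
Step 6: +5 new -> 34 infected
Step 7: +2 new -> 36 infected
Step 8: +0 new -> 36 infected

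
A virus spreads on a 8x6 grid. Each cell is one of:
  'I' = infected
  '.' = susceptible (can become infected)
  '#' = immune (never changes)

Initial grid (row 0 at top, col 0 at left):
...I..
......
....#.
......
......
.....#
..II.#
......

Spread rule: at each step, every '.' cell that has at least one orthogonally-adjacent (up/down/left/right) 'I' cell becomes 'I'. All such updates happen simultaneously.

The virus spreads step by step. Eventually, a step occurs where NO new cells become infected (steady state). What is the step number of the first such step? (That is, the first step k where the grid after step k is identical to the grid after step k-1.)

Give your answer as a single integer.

Answer: 6

Derivation:
Step 0 (initial): 3 infected
Step 1: +9 new -> 12 infected
Step 2: +12 new -> 24 infected
Step 3: +11 new -> 35 infected
Step 4: +7 new -> 42 infected
Step 5: +3 new -> 45 infected
Step 6: +0 new -> 45 infected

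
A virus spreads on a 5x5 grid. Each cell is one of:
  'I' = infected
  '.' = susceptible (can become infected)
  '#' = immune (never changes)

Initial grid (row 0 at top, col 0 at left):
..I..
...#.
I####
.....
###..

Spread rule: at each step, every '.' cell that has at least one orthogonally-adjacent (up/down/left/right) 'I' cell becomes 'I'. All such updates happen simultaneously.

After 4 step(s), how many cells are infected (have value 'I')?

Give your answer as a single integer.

Answer: 14

Derivation:
Step 0 (initial): 2 infected
Step 1: +5 new -> 7 infected
Step 2: +4 new -> 11 infected
Step 3: +2 new -> 13 infected
Step 4: +1 new -> 14 infected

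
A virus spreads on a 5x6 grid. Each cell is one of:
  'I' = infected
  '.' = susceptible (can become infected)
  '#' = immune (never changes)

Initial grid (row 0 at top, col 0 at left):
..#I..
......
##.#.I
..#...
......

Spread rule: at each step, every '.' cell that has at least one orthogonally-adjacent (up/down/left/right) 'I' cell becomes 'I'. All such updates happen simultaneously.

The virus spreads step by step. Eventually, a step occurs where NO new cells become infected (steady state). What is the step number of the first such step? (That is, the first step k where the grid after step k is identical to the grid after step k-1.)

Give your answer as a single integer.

Step 0 (initial): 2 infected
Step 1: +5 new -> 7 infected
Step 2: +5 new -> 12 infected
Step 3: +4 new -> 16 infected
Step 4: +3 new -> 19 infected
Step 5: +2 new -> 21 infected
Step 6: +1 new -> 22 infected
Step 7: +2 new -> 24 infected
Step 8: +1 new -> 25 infected
Step 9: +0 new -> 25 infected

Answer: 9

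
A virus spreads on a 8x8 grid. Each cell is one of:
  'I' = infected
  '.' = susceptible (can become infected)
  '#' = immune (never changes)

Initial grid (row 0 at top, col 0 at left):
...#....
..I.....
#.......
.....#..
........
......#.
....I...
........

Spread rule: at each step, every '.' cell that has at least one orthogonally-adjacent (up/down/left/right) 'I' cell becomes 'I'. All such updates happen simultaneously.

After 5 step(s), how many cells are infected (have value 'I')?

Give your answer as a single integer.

Answer: 57

Derivation:
Step 0 (initial): 2 infected
Step 1: +8 new -> 10 infected
Step 2: +13 new -> 23 infected
Step 3: +15 new -> 38 infected
Step 4: +11 new -> 49 infected
Step 5: +8 new -> 57 infected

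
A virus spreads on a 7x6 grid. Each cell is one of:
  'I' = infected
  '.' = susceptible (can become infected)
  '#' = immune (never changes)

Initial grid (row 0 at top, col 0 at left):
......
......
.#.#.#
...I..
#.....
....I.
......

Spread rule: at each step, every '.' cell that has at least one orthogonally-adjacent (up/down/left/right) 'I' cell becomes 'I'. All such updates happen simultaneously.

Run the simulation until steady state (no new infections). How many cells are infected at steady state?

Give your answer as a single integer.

Step 0 (initial): 2 infected
Step 1: +7 new -> 9 infected
Step 2: +9 new -> 18 infected
Step 3: +6 new -> 24 infected
Step 4: +8 new -> 32 infected
Step 5: +5 new -> 37 infected
Step 6: +1 new -> 38 infected
Step 7: +0 new -> 38 infected

Answer: 38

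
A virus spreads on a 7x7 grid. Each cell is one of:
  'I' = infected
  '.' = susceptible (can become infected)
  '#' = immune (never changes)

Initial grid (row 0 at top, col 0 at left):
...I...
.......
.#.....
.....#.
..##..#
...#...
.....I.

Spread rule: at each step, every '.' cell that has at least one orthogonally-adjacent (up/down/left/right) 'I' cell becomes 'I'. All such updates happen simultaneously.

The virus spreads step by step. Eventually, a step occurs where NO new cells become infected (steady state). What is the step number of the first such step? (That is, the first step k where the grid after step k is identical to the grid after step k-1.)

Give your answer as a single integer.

Step 0 (initial): 2 infected
Step 1: +6 new -> 8 infected
Step 2: +9 new -> 17 infected
Step 3: +9 new -> 26 infected
Step 4: +7 new -> 33 infected
Step 5: +5 new -> 38 infected
Step 6: +4 new -> 42 infected
Step 7: +1 new -> 43 infected
Step 8: +0 new -> 43 infected

Answer: 8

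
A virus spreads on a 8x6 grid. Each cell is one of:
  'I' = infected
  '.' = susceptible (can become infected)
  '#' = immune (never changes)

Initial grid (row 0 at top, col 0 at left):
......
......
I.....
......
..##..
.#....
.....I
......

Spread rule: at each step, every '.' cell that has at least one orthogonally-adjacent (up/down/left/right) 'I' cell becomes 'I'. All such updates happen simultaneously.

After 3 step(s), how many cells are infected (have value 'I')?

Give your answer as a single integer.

Step 0 (initial): 2 infected
Step 1: +6 new -> 8 infected
Step 2: +9 new -> 17 infected
Step 3: +11 new -> 28 infected

Answer: 28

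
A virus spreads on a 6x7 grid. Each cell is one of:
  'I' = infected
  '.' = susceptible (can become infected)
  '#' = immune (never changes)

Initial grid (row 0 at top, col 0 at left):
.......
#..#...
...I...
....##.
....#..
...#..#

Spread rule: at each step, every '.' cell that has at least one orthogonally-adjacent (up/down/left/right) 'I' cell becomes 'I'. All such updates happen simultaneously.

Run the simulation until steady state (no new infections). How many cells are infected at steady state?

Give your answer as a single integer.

Answer: 35

Derivation:
Step 0 (initial): 1 infected
Step 1: +3 new -> 4 infected
Step 2: +6 new -> 10 infected
Step 3: +8 new -> 18 infected
Step 4: +8 new -> 26 infected
Step 5: +5 new -> 31 infected
Step 6: +2 new -> 33 infected
Step 7: +1 new -> 34 infected
Step 8: +1 new -> 35 infected
Step 9: +0 new -> 35 infected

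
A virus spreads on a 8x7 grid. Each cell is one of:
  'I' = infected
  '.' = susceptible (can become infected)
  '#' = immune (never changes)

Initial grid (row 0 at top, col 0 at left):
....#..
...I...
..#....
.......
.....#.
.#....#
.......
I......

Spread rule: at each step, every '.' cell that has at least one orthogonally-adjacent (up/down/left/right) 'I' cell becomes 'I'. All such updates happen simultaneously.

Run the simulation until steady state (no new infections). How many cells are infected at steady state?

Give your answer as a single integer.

Step 0 (initial): 2 infected
Step 1: +6 new -> 8 infected
Step 2: +8 new -> 16 infected
Step 3: +12 new -> 28 infected
Step 4: +14 new -> 42 infected
Step 5: +4 new -> 46 infected
Step 6: +4 new -> 50 infected
Step 7: +1 new -> 51 infected
Step 8: +0 new -> 51 infected

Answer: 51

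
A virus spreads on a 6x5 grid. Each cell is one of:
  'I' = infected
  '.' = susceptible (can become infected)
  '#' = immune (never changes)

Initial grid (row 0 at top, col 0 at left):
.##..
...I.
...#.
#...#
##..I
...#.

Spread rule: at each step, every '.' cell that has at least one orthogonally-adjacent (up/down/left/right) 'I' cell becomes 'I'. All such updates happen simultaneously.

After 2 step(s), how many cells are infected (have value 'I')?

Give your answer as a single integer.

Answer: 13

Derivation:
Step 0 (initial): 2 infected
Step 1: +5 new -> 7 infected
Step 2: +6 new -> 13 infected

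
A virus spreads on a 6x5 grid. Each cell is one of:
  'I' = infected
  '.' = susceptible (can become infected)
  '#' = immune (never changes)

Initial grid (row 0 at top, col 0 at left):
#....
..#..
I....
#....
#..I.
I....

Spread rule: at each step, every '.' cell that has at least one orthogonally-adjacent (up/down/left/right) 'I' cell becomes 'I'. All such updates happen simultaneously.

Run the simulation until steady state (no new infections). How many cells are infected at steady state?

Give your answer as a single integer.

Answer: 26

Derivation:
Step 0 (initial): 3 infected
Step 1: +7 new -> 10 infected
Step 2: +9 new -> 19 infected
Step 3: +3 new -> 22 infected
Step 4: +3 new -> 25 infected
Step 5: +1 new -> 26 infected
Step 6: +0 new -> 26 infected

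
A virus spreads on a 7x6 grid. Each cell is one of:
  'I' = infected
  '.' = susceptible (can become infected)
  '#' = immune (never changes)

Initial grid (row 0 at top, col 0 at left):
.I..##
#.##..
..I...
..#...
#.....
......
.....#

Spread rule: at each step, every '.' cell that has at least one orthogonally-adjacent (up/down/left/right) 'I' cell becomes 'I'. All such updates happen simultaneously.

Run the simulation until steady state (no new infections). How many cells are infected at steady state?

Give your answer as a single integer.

Step 0 (initial): 2 infected
Step 1: +5 new -> 7 infected
Step 2: +5 new -> 12 infected
Step 3: +6 new -> 18 infected
Step 4: +6 new -> 24 infected
Step 5: +6 new -> 30 infected
Step 6: +4 new -> 34 infected
Step 7: +0 new -> 34 infected

Answer: 34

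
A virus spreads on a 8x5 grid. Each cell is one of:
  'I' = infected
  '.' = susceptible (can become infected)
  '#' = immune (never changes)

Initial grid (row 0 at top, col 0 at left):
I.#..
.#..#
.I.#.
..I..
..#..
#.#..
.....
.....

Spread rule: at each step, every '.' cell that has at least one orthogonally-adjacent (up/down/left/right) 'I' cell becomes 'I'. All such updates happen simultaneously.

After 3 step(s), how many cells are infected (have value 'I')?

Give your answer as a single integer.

Answer: 20

Derivation:
Step 0 (initial): 3 infected
Step 1: +6 new -> 9 infected
Step 2: +5 new -> 14 infected
Step 3: +6 new -> 20 infected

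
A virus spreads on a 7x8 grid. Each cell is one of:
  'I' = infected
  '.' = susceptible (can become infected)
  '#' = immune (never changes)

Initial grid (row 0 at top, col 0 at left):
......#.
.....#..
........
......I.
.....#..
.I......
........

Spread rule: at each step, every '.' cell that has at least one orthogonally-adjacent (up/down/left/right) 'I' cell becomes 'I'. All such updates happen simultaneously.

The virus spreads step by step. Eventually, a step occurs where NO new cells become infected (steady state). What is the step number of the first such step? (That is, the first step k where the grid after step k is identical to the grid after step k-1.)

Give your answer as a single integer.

Step 0 (initial): 2 infected
Step 1: +8 new -> 10 infected
Step 2: +12 new -> 22 infected
Step 3: +13 new -> 35 infected
Step 4: +9 new -> 44 infected
Step 5: +5 new -> 49 infected
Step 6: +4 new -> 53 infected
Step 7: +0 new -> 53 infected

Answer: 7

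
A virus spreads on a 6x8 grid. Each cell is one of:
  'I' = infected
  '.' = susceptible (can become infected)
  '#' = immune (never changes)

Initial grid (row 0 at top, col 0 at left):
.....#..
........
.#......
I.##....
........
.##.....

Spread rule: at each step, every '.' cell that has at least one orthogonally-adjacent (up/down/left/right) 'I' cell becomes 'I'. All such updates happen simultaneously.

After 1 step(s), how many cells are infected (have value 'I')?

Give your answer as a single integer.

Answer: 4

Derivation:
Step 0 (initial): 1 infected
Step 1: +3 new -> 4 infected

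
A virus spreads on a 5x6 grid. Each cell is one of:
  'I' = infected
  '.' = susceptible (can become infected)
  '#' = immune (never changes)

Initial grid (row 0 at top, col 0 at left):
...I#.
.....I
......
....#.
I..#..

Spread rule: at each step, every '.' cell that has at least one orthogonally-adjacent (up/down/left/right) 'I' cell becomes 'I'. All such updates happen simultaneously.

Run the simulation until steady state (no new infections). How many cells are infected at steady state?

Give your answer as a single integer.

Step 0 (initial): 3 infected
Step 1: +7 new -> 10 infected
Step 2: +8 new -> 18 infected
Step 3: +8 new -> 26 infected
Step 4: +1 new -> 27 infected
Step 5: +0 new -> 27 infected

Answer: 27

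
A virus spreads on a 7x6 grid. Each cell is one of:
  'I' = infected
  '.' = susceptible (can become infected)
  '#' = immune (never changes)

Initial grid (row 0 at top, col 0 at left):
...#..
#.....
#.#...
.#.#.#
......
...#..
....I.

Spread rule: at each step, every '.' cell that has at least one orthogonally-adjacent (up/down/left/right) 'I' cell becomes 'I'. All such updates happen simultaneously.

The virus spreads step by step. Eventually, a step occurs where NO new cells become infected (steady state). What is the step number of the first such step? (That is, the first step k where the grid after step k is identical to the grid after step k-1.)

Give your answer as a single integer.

Step 0 (initial): 1 infected
Step 1: +3 new -> 4 infected
Step 2: +3 new -> 7 infected
Step 3: +5 new -> 12 infected
Step 4: +4 new -> 16 infected
Step 5: +6 new -> 22 infected
Step 6: +4 new -> 26 infected
Step 7: +3 new -> 29 infected
Step 8: +2 new -> 31 infected
Step 9: +2 new -> 33 infected
Step 10: +1 new -> 34 infected
Step 11: +0 new -> 34 infected

Answer: 11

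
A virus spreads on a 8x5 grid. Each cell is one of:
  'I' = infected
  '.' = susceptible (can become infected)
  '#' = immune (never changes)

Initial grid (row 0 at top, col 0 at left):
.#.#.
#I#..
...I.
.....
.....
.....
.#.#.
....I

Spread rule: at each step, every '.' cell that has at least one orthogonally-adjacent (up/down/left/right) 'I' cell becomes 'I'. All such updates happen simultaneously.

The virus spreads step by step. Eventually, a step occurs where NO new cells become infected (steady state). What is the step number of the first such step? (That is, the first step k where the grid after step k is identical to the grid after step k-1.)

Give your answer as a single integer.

Answer: 6

Derivation:
Step 0 (initial): 3 infected
Step 1: +7 new -> 10 infected
Step 2: +8 new -> 18 infected
Step 3: +8 new -> 26 infected
Step 4: +4 new -> 30 infected
Step 5: +2 new -> 32 infected
Step 6: +0 new -> 32 infected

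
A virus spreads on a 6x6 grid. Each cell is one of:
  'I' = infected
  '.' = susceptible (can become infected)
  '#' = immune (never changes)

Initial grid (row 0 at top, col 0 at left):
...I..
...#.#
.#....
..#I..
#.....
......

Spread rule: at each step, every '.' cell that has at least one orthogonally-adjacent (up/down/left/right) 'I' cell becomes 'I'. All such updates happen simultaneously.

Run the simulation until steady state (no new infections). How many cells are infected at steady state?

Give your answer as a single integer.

Answer: 31

Derivation:
Step 0 (initial): 2 infected
Step 1: +5 new -> 7 infected
Step 2: +10 new -> 17 infected
Step 3: +7 new -> 24 infected
Step 4: +4 new -> 28 infected
Step 5: +3 new -> 31 infected
Step 6: +0 new -> 31 infected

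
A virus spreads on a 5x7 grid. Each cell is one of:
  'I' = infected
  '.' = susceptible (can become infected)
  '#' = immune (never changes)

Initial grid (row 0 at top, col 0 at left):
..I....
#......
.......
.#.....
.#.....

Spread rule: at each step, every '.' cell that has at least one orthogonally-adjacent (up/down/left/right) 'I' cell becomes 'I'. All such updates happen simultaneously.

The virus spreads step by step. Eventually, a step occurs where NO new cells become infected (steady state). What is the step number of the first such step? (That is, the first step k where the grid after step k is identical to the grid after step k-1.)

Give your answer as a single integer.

Step 0 (initial): 1 infected
Step 1: +3 new -> 4 infected
Step 2: +5 new -> 9 infected
Step 3: +5 new -> 14 infected
Step 4: +6 new -> 20 infected
Step 5: +5 new -> 25 infected
Step 6: +4 new -> 29 infected
Step 7: +2 new -> 31 infected
Step 8: +1 new -> 32 infected
Step 9: +0 new -> 32 infected

Answer: 9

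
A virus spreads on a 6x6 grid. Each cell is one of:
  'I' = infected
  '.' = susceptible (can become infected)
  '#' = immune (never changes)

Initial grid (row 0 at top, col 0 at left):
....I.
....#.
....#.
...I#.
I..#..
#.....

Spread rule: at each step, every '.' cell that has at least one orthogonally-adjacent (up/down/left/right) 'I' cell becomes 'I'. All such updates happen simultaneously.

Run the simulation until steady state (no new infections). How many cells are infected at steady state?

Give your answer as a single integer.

Answer: 31

Derivation:
Step 0 (initial): 3 infected
Step 1: +6 new -> 9 infected
Step 2: +8 new -> 17 infected
Step 3: +6 new -> 23 infected
Step 4: +4 new -> 27 infected
Step 5: +2 new -> 29 infected
Step 6: +2 new -> 31 infected
Step 7: +0 new -> 31 infected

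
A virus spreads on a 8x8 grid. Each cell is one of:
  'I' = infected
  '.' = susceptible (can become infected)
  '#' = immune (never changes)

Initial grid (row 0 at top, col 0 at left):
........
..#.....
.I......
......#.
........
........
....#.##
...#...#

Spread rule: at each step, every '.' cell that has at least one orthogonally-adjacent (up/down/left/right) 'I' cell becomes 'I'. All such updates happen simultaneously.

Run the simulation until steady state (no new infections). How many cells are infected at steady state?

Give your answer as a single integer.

Answer: 57

Derivation:
Step 0 (initial): 1 infected
Step 1: +4 new -> 5 infected
Step 2: +6 new -> 11 infected
Step 3: +8 new -> 19 infected
Step 4: +8 new -> 27 infected
Step 5: +9 new -> 36 infected
Step 6: +8 new -> 44 infected
Step 7: +5 new -> 49 infected
Step 8: +4 new -> 53 infected
Step 9: +2 new -> 55 infected
Step 10: +2 new -> 57 infected
Step 11: +0 new -> 57 infected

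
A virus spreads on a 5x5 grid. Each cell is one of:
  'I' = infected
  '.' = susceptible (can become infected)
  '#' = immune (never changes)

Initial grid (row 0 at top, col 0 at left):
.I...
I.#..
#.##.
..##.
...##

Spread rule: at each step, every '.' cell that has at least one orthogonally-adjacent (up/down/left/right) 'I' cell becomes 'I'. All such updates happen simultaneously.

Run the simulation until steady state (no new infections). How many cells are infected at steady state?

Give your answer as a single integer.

Step 0 (initial): 2 infected
Step 1: +3 new -> 5 infected
Step 2: +2 new -> 7 infected
Step 3: +3 new -> 10 infected
Step 4: +3 new -> 13 infected
Step 5: +3 new -> 16 infected
Step 6: +1 new -> 17 infected
Step 7: +0 new -> 17 infected

Answer: 17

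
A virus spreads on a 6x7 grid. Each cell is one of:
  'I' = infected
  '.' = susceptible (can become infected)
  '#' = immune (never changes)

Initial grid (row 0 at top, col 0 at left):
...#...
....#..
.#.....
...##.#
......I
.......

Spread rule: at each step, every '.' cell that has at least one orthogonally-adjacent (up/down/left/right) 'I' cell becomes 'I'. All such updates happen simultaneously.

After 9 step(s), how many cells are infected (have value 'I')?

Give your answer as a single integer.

Step 0 (initial): 1 infected
Step 1: +2 new -> 3 infected
Step 2: +3 new -> 6 infected
Step 3: +3 new -> 9 infected
Step 4: +5 new -> 14 infected
Step 5: +6 new -> 20 infected
Step 6: +7 new -> 27 infected
Step 7: +3 new -> 30 infected
Step 8: +3 new -> 33 infected
Step 9: +2 new -> 35 infected

Answer: 35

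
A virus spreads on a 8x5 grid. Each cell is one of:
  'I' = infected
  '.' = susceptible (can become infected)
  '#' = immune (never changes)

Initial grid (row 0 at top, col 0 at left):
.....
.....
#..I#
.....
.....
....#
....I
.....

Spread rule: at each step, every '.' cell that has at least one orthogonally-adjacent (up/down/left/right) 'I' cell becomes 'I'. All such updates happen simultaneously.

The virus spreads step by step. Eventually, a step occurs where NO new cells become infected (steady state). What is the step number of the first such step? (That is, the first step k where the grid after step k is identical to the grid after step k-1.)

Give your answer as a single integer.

Step 0 (initial): 2 infected
Step 1: +5 new -> 7 infected
Step 2: +10 new -> 17 infected
Step 3: +9 new -> 26 infected
Step 4: +7 new -> 33 infected
Step 5: +4 new -> 37 infected
Step 6: +0 new -> 37 infected

Answer: 6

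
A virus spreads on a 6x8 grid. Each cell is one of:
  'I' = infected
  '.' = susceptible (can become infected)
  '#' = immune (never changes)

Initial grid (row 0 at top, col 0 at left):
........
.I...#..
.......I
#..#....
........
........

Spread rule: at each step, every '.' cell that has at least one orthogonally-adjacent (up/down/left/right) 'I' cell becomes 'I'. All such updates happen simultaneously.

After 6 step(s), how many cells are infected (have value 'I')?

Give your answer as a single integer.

Step 0 (initial): 2 infected
Step 1: +7 new -> 9 infected
Step 2: +11 new -> 20 infected
Step 3: +10 new -> 30 infected
Step 4: +8 new -> 38 infected
Step 5: +5 new -> 43 infected
Step 6: +2 new -> 45 infected

Answer: 45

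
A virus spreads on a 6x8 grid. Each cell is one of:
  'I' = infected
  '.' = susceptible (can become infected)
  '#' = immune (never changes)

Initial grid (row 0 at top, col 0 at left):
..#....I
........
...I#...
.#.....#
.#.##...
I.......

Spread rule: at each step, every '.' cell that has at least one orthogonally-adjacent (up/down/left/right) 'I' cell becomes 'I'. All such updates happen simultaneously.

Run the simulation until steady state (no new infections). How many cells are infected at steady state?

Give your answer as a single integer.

Answer: 41

Derivation:
Step 0 (initial): 3 infected
Step 1: +7 new -> 10 infected
Step 2: +11 new -> 21 infected
Step 3: +8 new -> 29 infected
Step 4: +6 new -> 35 infected
Step 5: +3 new -> 38 infected
Step 6: +2 new -> 40 infected
Step 7: +1 new -> 41 infected
Step 8: +0 new -> 41 infected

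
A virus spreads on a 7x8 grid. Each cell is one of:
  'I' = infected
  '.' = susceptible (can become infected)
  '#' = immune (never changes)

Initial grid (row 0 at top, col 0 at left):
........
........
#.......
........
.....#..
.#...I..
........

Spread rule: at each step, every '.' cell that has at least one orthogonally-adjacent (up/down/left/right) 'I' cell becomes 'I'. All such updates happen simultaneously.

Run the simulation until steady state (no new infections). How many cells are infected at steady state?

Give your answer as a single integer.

Step 0 (initial): 1 infected
Step 1: +3 new -> 4 infected
Step 2: +6 new -> 10 infected
Step 3: +7 new -> 17 infected
Step 4: +7 new -> 24 infected
Step 5: +8 new -> 32 infected
Step 6: +9 new -> 41 infected
Step 7: +7 new -> 48 infected
Step 8: +2 new -> 50 infected
Step 9: +2 new -> 52 infected
Step 10: +1 new -> 53 infected
Step 11: +0 new -> 53 infected

Answer: 53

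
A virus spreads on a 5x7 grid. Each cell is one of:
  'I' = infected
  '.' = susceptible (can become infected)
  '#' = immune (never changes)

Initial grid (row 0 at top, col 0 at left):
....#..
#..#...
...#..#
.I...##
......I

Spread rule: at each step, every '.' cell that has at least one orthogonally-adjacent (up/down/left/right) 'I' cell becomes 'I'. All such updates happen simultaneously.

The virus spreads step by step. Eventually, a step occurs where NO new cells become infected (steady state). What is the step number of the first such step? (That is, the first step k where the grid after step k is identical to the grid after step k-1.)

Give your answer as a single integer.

Answer: 9

Derivation:
Step 0 (initial): 2 infected
Step 1: +5 new -> 7 infected
Step 2: +7 new -> 14 infected
Step 3: +4 new -> 18 infected
Step 4: +3 new -> 21 infected
Step 5: +3 new -> 24 infected
Step 6: +1 new -> 25 infected
Step 7: +2 new -> 27 infected
Step 8: +1 new -> 28 infected
Step 9: +0 new -> 28 infected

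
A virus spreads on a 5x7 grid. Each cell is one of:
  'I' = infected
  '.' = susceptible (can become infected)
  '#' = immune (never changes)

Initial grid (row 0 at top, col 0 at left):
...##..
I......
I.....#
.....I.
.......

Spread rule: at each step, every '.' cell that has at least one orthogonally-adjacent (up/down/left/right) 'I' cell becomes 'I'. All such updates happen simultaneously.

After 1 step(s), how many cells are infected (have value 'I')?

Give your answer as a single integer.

Answer: 11

Derivation:
Step 0 (initial): 3 infected
Step 1: +8 new -> 11 infected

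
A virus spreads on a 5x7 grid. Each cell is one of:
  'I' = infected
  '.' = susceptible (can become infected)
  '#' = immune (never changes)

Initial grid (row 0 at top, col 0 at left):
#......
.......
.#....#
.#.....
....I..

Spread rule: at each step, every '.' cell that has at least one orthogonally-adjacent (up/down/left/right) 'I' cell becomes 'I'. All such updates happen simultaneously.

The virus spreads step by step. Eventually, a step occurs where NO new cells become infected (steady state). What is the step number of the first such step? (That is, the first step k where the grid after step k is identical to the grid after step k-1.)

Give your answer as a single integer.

Answer: 8

Derivation:
Step 0 (initial): 1 infected
Step 1: +3 new -> 4 infected
Step 2: +5 new -> 9 infected
Step 3: +6 new -> 15 infected
Step 4: +5 new -> 20 infected
Step 5: +5 new -> 25 infected
Step 6: +4 new -> 29 infected
Step 7: +2 new -> 31 infected
Step 8: +0 new -> 31 infected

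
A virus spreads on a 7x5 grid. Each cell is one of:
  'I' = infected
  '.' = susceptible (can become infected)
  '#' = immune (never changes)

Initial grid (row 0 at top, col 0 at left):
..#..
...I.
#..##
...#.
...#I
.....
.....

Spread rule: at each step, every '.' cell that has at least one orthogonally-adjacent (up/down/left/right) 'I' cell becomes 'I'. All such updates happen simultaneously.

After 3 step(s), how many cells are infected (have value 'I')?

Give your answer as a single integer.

Answer: 18

Derivation:
Step 0 (initial): 2 infected
Step 1: +5 new -> 7 infected
Step 2: +5 new -> 12 infected
Step 3: +6 new -> 18 infected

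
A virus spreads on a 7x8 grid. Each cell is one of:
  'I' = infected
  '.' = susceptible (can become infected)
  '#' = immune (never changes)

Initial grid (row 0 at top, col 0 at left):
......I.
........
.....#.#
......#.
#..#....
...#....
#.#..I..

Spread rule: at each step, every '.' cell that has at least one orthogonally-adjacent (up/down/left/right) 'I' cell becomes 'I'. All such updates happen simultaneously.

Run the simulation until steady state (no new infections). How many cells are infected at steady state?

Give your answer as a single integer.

Answer: 48

Derivation:
Step 0 (initial): 2 infected
Step 1: +6 new -> 8 infected
Step 2: +9 new -> 17 infected
Step 3: +6 new -> 23 infected
Step 4: +5 new -> 28 infected
Step 5: +5 new -> 33 infected
Step 6: +4 new -> 37 infected
Step 7: +4 new -> 41 infected
Step 8: +4 new -> 45 infected
Step 9: +1 new -> 46 infected
Step 10: +2 new -> 48 infected
Step 11: +0 new -> 48 infected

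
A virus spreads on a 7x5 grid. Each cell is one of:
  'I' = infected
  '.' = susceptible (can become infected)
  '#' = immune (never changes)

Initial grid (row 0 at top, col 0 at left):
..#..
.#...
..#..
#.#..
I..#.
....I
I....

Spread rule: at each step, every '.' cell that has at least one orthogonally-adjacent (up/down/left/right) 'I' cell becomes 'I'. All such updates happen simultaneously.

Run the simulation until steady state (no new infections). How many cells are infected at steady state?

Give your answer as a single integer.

Step 0 (initial): 3 infected
Step 1: +6 new -> 9 infected
Step 2: +7 new -> 16 infected
Step 3: +3 new -> 19 infected
Step 4: +3 new -> 22 infected
Step 5: +3 new -> 25 infected
Step 6: +3 new -> 28 infected
Step 7: +1 new -> 29 infected
Step 8: +0 new -> 29 infected

Answer: 29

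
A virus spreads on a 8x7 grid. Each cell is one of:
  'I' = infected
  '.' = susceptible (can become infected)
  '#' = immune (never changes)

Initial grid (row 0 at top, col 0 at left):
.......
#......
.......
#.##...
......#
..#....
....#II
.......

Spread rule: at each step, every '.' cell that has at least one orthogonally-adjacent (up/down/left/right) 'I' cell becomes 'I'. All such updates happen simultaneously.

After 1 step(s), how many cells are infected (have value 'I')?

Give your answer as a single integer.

Step 0 (initial): 2 infected
Step 1: +4 new -> 6 infected

Answer: 6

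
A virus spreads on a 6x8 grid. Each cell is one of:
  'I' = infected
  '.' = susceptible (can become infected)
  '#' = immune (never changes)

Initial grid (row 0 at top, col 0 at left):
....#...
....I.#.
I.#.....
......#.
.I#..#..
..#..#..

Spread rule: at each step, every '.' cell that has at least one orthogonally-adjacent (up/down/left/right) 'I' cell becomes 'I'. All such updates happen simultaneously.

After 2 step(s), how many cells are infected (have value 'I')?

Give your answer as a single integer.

Step 0 (initial): 3 infected
Step 1: +9 new -> 12 infected
Step 2: +10 new -> 22 infected

Answer: 22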